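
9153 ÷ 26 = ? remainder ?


9153 = 26 * 352 + 1
Check: 9152 + 1 = 9153

q = 352, r = 1


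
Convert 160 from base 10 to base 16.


160 (base 10) = 160 (decimal)
160 (decimal) = A0 (base 16)


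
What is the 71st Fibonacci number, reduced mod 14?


F(k) mod 14 for k=1..71:
1, 1, 2, 3, 5, 8, 13, 7, 6, 13, 5, 4, 9, 13, 8, 7, 1, 8, 9, 3, 12, 1, 13, 0, 13, 13, 12, 11, 9, 6, 1, 7, 8, 1, 9, 10, 5, 1, 6, 7, 13, 6, 5, 11, 2, 13, 1, 0, 1, 1, 2, 3, 5, 8, 13, 7, 6, 13, 5, 4, 9, 13, 8, 7, 1, 8, 9, 3, 12, 1, 13
F(71) mod 14 = 13


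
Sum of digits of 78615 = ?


7 + 8 + 6 + 1 + 5 = 27


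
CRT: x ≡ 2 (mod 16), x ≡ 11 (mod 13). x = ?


M = 16*13 = 208
M1 = M/16 = 13, M2 = M/13 = 16
M1^(-1) mod 16 = 5, M2^(-1) mod 13 = 9
x = 2*13*5 + 11*16*9 = 1714
1714 mod 208 = 50
Check: 50 mod 16 = 2 ✓, 50 mod 13 = 11 ✓

x ≡ 50 (mod 208)


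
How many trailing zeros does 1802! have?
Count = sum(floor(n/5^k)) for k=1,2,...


floor(1802/5) = 360
floor(1802/25) = 72
floor(1802/125) = 14
floor(1802/625) = 2
Total = 448

448 trailing zeros


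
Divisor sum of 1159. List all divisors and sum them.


Divisors of 1159: 1, 19, 61, 1159
Sum = 1 + 19 + 61 + 1159 = 1240

σ(1159) = 1240


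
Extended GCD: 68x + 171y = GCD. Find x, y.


Tabular extended Euclidean (each row: r = 68*s + 171*t):
r=68, s=1, t=0
r=171, s=0, t=1
q=0: r=68, s=1, t=0   [68*(1) + 171*(0) = 68]
q=2: r=35, s=-2, t=1   [68*(-2) + 171*(1) = 35]
q=1: r=33, s=3, t=-1   [68*(3) + 171*(-1) = 33]
q=1: r=2, s=-5, t=2   [68*(-5) + 171*(2) = 2]
q=16: r=1, s=83, t=-33   [68*(83) + 171*(-33) = 1]
q=2: r=0, s=-171, t=68   [68*(-171) + 171*(68) = 0]
GCD = 1; from the row with r=1: x=83, y=-33
Check: 68*(83) + 171*(-33) = 5644 - 5643 = 1

GCD = 1, x = 83, y = -33


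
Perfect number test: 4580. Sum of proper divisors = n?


Proper divisors of 4580: 1, 2, 4, 5, 10, 20, 229, 458, 916, 1145, 2290
Sum = 1 + 2 + 4 + 5 + 10 + 20 + 229 + 458 + 916 + 1145 + 2290 = 5080

No, 4580 is not perfect (5080 ≠ 4580)


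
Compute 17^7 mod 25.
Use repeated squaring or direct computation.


17^1 mod 25 = 17
17^2 mod 25 = 14
17^3 mod 25 = 13
17^4 mod 25 = 21
17^5 mod 25 = 7
17^6 mod 25 = 19
17^7 mod 25 = 23


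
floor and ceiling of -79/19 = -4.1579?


-79/19 = -4.1579
floor = -5
ceil = -4

floor = -5, ceil = -4


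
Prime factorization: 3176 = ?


3176 / 2 = 1588
1588 / 2 = 794
794 / 2 = 397
397 / 397 = 1
3176 = 2^3 × 397


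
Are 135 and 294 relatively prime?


Euclidean algorithm:
294 = 2 * 135 + 24
135 = 5 * 24 + 15
24 = 1 * 15 + 9
15 = 1 * 9 + 6
9 = 1 * 6 + 3
6 = 2 * 3 + 0
GCD(135, 294) = 3

No, not coprime (GCD = 3)


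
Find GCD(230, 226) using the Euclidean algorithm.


230 = 1 * 226 + 4
226 = 56 * 4 + 2
4 = 2 * 2 + 0
GCD = 2


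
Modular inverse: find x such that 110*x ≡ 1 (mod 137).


Use the extended Euclidean algorithm on (137, 110); each row r = 137*s + 110*t:
r=137, s=1, t=0
r=110, s=0, t=1
q=1: r=27, s=1, t=-1   [137*(1) + 110*(-1) = 27]
q=4: r=2, s=-4, t=5   [137*(-4) + 110*(5) = 2]
q=13: r=1, s=53, t=-66   [137*(53) + 110*(-66) = 1]
q=2: r=0, s=-110, t=137   [137*(-110) + 110*(137) = 0]
GCD = 1 with t = -66, so 110*(-66) ≡ 1 (mod 137)
Inverse = -66 mod 137 = 71
Check: 110 * 71 = 7810 ≡ 1 (mod 137)

110^(-1) ≡ 71 (mod 137)


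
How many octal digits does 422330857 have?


422330857 in base 8 = 3113040751
Number of digits = 10

10 digits (base 8)


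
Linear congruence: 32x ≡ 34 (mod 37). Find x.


GCD(32, 37) = 1, unique solution
a^(-1) mod 37 = 22
x = 22 * 34 mod 37 = 8

x ≡ 8 (mod 37)


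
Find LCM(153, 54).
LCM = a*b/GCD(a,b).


GCD(153, 54) = 9
LCM = 153*54/9 = 8262/9 = 918

LCM = 918


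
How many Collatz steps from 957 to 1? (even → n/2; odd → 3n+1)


957 → 2872 → 1436 → 718 → 359 → 1078 → 539 → 1618 → 809 → 2428 → 1214 → 607 → 1822 → 911 → 2734 → 1367 → 4102 → 2051 → 6154 → 3077 → 9232 → 4616 → 2308 → 1154 → 577 → 1732 → 866 → 433 → 1300 → 650 → 325 → 976 → 488 → 244 → 122 → 61 → 184 → 92 → 46 → 23 → 70 → 35 → 106 → 53 → 160 → 80 → 40 → 20 → 10 → 5 → 16 → 8 → 4 → 2 → 1
Total steps = 54

54 steps


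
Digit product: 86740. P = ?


8 × 6 × 7 × 4 × 0 = 0


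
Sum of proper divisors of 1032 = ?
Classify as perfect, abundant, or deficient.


Proper divisors: 1, 2, 3, 4, 6, 8, 12, 24, 43, 86, 129, 172, 258, 344, 516
Sum = 1 + 2 + 3 + 4 + 6 + 8 + 12 + 24 + 43 + 86 + 129 + 172 + 258 + 344 + 516 = 1608
1608 > 1032 → abundant

s(1032) = 1608 (abundant)


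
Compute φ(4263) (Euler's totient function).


4263 = 3 × 7^2 × 29
Prime factors: 3, 7, 29
φ(4263) = 4263 × (1-1/3) × (1-1/7) × (1-1/29)
= 4263 × 2/3 × 6/7 × 28/29 = 2352

φ(4263) = 2352


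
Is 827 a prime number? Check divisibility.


Check divisors up to sqrt(827) = 28.7576
No divisors found.
827 is prime.

Yes, 827 is prime


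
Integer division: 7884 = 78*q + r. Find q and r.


7884 = 78 * 101 + 6
Check: 7878 + 6 = 7884

q = 101, r = 6


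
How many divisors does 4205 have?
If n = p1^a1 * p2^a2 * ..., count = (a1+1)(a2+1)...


4205 = 5^1 × 29^2
d(4205) = (1+1) × (2+1) = 6

6 divisors


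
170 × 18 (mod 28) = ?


170 × 18 = 3060
3060 mod 28 = 8


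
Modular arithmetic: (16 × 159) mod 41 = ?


16 × 159 = 2544
2544 mod 41 = 2


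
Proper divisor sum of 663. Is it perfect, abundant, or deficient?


Proper divisors: 1, 3, 13, 17, 39, 51, 221
Sum = 1 + 3 + 13 + 17 + 39 + 51 + 221 = 345
345 < 663 → deficient

s(663) = 345 (deficient)


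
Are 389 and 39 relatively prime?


Euclidean algorithm:
389 = 9 * 39 + 38
39 = 1 * 38 + 1
38 = 38 * 1 + 0
GCD(389, 39) = 1

Yes, coprime (GCD = 1)


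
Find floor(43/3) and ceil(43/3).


43/3 = 14.3333
floor = 14
ceil = 15

floor = 14, ceil = 15


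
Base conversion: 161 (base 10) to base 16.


161 (base 10) = 161 (decimal)
161 (decimal) = A1 (base 16)


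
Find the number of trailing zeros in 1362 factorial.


floor(1362/5) = 272
floor(1362/25) = 54
floor(1362/125) = 10
floor(1362/625) = 2
Total = 338

338 trailing zeros


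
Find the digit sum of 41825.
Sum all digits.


4 + 1 + 8 + 2 + 5 = 20


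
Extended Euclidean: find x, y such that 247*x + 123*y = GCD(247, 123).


Tabular extended Euclidean (each row: r = 247*s + 123*t):
r=247, s=1, t=0
r=123, s=0, t=1
q=2: r=1, s=1, t=-2   [247*(1) + 123*(-2) = 1]
q=123: r=0, s=-123, t=247   [247*(-123) + 123*(247) = 0]
GCD = 1; from the row with r=1: x=1, y=-2
Check: 247*(1) + 123*(-2) = 247 - 246 = 1

GCD = 1, x = 1, y = -2


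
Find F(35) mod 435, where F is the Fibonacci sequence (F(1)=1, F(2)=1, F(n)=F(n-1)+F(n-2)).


F(k) mod 435 for k=1..35:
1, 1, 2, 3, 5, 8, 13, 21, 34, 55, 89, 144, 233, 377, 175, 117, 292, 409, 266, 240, 71, 311, 382, 258, 205, 28, 233, 261, 59, 320, 379, 264, 208, 37, 245
F(35) mod 435 = 245


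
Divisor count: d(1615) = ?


1615 = 5^1 × 17^1 × 19^1
d(1615) = (1+1) × (1+1) × (1+1) = 8

8 divisors


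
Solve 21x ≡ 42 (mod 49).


GCD(21, 49) = 7 divides 42
Divide: 3x ≡ 6 (mod 7)
x ≡ 2 (mod 7)


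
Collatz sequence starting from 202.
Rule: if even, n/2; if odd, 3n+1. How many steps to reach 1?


202 → 101 → 304 → 152 → 76 → 38 → 19 → 58 → 29 → 88 → 44 → 22 → 11 → 34 → 17 → 52 → 26 → 13 → 40 → 20 → 10 → 5 → 16 → 8 → 4 → 2 → 1
Total steps = 26

26 steps


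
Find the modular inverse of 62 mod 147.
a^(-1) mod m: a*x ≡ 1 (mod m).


Use the extended Euclidean algorithm on (147, 62); each row r = 147*s + 62*t:
r=147, s=1, t=0
r=62, s=0, t=1
q=2: r=23, s=1, t=-2   [147*(1) + 62*(-2) = 23]
q=2: r=16, s=-2, t=5   [147*(-2) + 62*(5) = 16]
q=1: r=7, s=3, t=-7   [147*(3) + 62*(-7) = 7]
q=2: r=2, s=-8, t=19   [147*(-8) + 62*(19) = 2]
q=3: r=1, s=27, t=-64   [147*(27) + 62*(-64) = 1]
q=2: r=0, s=-62, t=147   [147*(-62) + 62*(147) = 0]
GCD = 1 with t = -64, so 62*(-64) ≡ 1 (mod 147)
Inverse = -64 mod 147 = 83
Check: 62 * 83 = 5146 ≡ 1 (mod 147)

62^(-1) ≡ 83 (mod 147)


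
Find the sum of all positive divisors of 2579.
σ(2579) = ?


Divisors of 2579: 1, 2579
Sum = 1 + 2579 = 2580

σ(2579) = 2580


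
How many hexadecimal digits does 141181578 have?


141181578 in base 16 = 86A428A
Number of digits = 7

7 digits (base 16)


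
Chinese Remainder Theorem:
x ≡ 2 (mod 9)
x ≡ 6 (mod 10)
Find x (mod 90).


M = 9*10 = 90
M1 = M/9 = 10, M2 = M/10 = 9
M1^(-1) mod 9 = 1, M2^(-1) mod 10 = 9
x = 2*10*1 + 6*9*9 = 506
506 mod 90 = 56
Check: 56 mod 9 = 2 ✓, 56 mod 10 = 6 ✓

x ≡ 56 (mod 90)


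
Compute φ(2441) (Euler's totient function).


2441 = 2441
Prime factors: 2441
φ(2441) = 2441 × (1-1/2441)
= 2441 × 2440/2441 = 2440

φ(2441) = 2440


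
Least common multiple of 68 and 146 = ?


GCD(68, 146) = 2
LCM = 68*146/2 = 9928/2 = 4964

LCM = 4964


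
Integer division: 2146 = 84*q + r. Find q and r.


2146 = 84 * 25 + 46
Check: 2100 + 46 = 2146

q = 25, r = 46


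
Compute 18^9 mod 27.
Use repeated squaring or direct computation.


18^1 mod 27 = 18
18^2 mod 27 = 0
18^3 mod 27 = 0
18^4 mod 27 = 0
18^5 mod 27 = 0
18^6 mod 27 = 0
18^7 mod 27 = 0
18^8 mod 27 = 0
18^9 mod 27 = 0


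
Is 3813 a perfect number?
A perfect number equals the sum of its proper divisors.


Proper divisors of 3813: 1, 3, 31, 41, 93, 123, 1271
Sum = 1 + 3 + 31 + 41 + 93 + 123 + 1271 = 1563

No, 3813 is not perfect (1563 ≠ 3813)


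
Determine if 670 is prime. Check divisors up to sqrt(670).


670 / 2 = 335 (exact division)
670 is NOT prime.

No, 670 is not prime


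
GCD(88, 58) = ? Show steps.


88 = 1 * 58 + 30
58 = 1 * 30 + 28
30 = 1 * 28 + 2
28 = 14 * 2 + 0
GCD = 2


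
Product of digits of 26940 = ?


2 × 6 × 9 × 4 × 0 = 0


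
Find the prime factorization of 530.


530 / 2 = 265
265 / 5 = 53
53 / 53 = 1
530 = 2 × 5 × 53


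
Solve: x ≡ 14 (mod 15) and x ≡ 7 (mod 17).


M = 15*17 = 255
M1 = M/15 = 17, M2 = M/17 = 15
M1^(-1) mod 15 = 8, M2^(-1) mod 17 = 8
x = 14*17*8 + 7*15*8 = 2744
2744 mod 255 = 194
Check: 194 mod 15 = 14 ✓, 194 mod 17 = 7 ✓

x ≡ 194 (mod 255)


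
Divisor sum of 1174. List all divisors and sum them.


Divisors of 1174: 1, 2, 587, 1174
Sum = 1 + 2 + 587 + 1174 = 1764

σ(1174) = 1764


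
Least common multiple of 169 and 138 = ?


GCD(169, 138) = 1
LCM = 169*138/1 = 23322/1 = 23322

LCM = 23322


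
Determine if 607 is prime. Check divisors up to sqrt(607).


Check divisors up to sqrt(607) = 24.6374
No divisors found.
607 is prime.

Yes, 607 is prime


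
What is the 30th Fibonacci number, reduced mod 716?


F(k) mod 716 for k=1..30:
1, 1, 2, 3, 5, 8, 13, 21, 34, 55, 89, 144, 233, 377, 610, 271, 165, 436, 601, 321, 206, 527, 17, 544, 561, 389, 234, 623, 141, 48
F(30) mod 716 = 48


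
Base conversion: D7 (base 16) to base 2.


D7 (base 16) = 215 (decimal)
215 (decimal) = 11010111 (base 2)


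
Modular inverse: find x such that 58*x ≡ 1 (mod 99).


Use the extended Euclidean algorithm on (99, 58); each row r = 99*s + 58*t:
r=99, s=1, t=0
r=58, s=0, t=1
q=1: r=41, s=1, t=-1   [99*(1) + 58*(-1) = 41]
q=1: r=17, s=-1, t=2   [99*(-1) + 58*(2) = 17]
q=2: r=7, s=3, t=-5   [99*(3) + 58*(-5) = 7]
q=2: r=3, s=-7, t=12   [99*(-7) + 58*(12) = 3]
q=2: r=1, s=17, t=-29   [99*(17) + 58*(-29) = 1]
q=3: r=0, s=-58, t=99   [99*(-58) + 58*(99) = 0]
GCD = 1 with t = -29, so 58*(-29) ≡ 1 (mod 99)
Inverse = -29 mod 99 = 70
Check: 58 * 70 = 4060 ≡ 1 (mod 99)

58^(-1) ≡ 70 (mod 99)


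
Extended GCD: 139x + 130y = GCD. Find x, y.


Tabular extended Euclidean (each row: r = 139*s + 130*t):
r=139, s=1, t=0
r=130, s=0, t=1
q=1: r=9, s=1, t=-1   [139*(1) + 130*(-1) = 9]
q=14: r=4, s=-14, t=15   [139*(-14) + 130*(15) = 4]
q=2: r=1, s=29, t=-31   [139*(29) + 130*(-31) = 1]
q=4: r=0, s=-130, t=139   [139*(-130) + 130*(139) = 0]
GCD = 1; from the row with r=1: x=29, y=-31
Check: 139*(29) + 130*(-31) = 4031 - 4030 = 1

GCD = 1, x = 29, y = -31


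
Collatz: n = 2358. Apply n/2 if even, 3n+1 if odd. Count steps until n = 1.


2358 → 1179 → 3538 → 1769 → 5308 → 2654 → 1327 → 3982 → 1991 → 5974 → 2987 → 8962 → 4481 → 13444 → 6722 → 3361 → 10084 → 5042 → 2521 → 7564 → 3782 → 1891 → 5674 → 2837 → 8512 → 4256 → 2128 → 1064 → 532 → 266 → 133 → 400 → 200 → 100 → 50 → 25 → 76 → 38 → 19 → 58 → 29 → 88 → 44 → 22 → 11 → 34 → 17 → 52 → 26 → 13 → 40 → 20 → 10 → 5 → 16 → 8 → 4 → 2 → 1
Total steps = 58

58 steps


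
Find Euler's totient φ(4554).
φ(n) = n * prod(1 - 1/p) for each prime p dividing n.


4554 = 2 × 3^2 × 11 × 23
Prime factors: 2, 3, 11, 23
φ(4554) = 4554 × (1-1/2) × (1-1/3) × (1-1/11) × (1-1/23)
= 4554 × 1/2 × 2/3 × 10/11 × 22/23 = 1320

φ(4554) = 1320


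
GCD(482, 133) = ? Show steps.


482 = 3 * 133 + 83
133 = 1 * 83 + 50
83 = 1 * 50 + 33
50 = 1 * 33 + 17
33 = 1 * 17 + 16
17 = 1 * 16 + 1
16 = 16 * 1 + 0
GCD = 1


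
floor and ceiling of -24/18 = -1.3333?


-24/18 = -1.3333
floor = -2
ceil = -1

floor = -2, ceil = -1


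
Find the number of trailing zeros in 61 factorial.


floor(61/5) = 12
floor(61/25) = 2
Total = 14

14 trailing zeros


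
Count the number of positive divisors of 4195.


4195 = 5^1 × 839^1
d(4195) = (1+1) × (1+1) = 4

4 divisors


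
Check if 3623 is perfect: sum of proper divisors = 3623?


Proper divisors of 3623: 1
Sum = 1 = 1

No, 3623 is not perfect (1 ≠ 3623)


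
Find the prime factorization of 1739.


1739 / 37 = 47
47 / 47 = 1
1739 = 37 × 47


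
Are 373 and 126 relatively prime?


Euclidean algorithm:
373 = 2 * 126 + 121
126 = 1 * 121 + 5
121 = 24 * 5 + 1
5 = 5 * 1 + 0
GCD(373, 126) = 1

Yes, coprime (GCD = 1)


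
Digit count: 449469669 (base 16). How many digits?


449469669 in base 16 = 1ACA5CE5
Number of digits = 8

8 digits (base 16)


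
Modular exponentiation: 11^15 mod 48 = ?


11^1 mod 48 = 11
11^2 mod 48 = 25
11^3 mod 48 = 35
11^4 mod 48 = 1
11^5 mod 48 = 11
11^6 mod 48 = 25
11^7 mod 48 = 35
11^8 mod 48 = 1
11^9 mod 48 = 11
11^10 mod 48 = 25
11^11 mod 48 = 35
11^12 mod 48 = 1
11^13 mod 48 = 11
11^14 mod 48 = 25
11^15 mod 48 = 35


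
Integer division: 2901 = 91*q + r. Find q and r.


2901 = 91 * 31 + 80
Check: 2821 + 80 = 2901

q = 31, r = 80


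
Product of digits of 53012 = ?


5 × 3 × 0 × 1 × 2 = 0


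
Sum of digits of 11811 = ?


1 + 1 + 8 + 1 + 1 = 12


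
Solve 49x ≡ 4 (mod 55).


GCD(49, 55) = 1, unique solution
a^(-1) mod 55 = 9
x = 9 * 4 mod 55 = 36

x ≡ 36 (mod 55)


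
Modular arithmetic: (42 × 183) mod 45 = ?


42 × 183 = 7686
7686 mod 45 = 36


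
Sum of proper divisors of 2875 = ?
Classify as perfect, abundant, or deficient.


Proper divisors: 1, 5, 23, 25, 115, 125, 575
Sum = 1 + 5 + 23 + 25 + 115 + 125 + 575 = 869
869 < 2875 → deficient

s(2875) = 869 (deficient)


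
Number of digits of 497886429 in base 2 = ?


497886429 in base 2 = 11101101011010010010011011101
Number of digits = 29

29 digits (base 2)


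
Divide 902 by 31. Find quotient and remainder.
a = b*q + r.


902 = 31 * 29 + 3
Check: 899 + 3 = 902

q = 29, r = 3


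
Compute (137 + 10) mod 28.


137 + 10 = 147
147 mod 28 = 7


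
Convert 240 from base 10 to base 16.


240 (base 10) = 240 (decimal)
240 (decimal) = F0 (base 16)


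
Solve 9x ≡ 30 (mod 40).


GCD(9, 40) = 1, unique solution
a^(-1) mod 40 = 9
x = 9 * 30 mod 40 = 30

x ≡ 30 (mod 40)


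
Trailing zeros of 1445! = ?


floor(1445/5) = 289
floor(1445/25) = 57
floor(1445/125) = 11
floor(1445/625) = 2
Total = 359

359 trailing zeros


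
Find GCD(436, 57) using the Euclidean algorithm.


436 = 7 * 57 + 37
57 = 1 * 37 + 20
37 = 1 * 20 + 17
20 = 1 * 17 + 3
17 = 5 * 3 + 2
3 = 1 * 2 + 1
2 = 2 * 1 + 0
GCD = 1


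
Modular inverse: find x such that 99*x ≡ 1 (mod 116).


Use the extended Euclidean algorithm on (116, 99); each row r = 116*s + 99*t:
r=116, s=1, t=0
r=99, s=0, t=1
q=1: r=17, s=1, t=-1   [116*(1) + 99*(-1) = 17]
q=5: r=14, s=-5, t=6   [116*(-5) + 99*(6) = 14]
q=1: r=3, s=6, t=-7   [116*(6) + 99*(-7) = 3]
q=4: r=2, s=-29, t=34   [116*(-29) + 99*(34) = 2]
q=1: r=1, s=35, t=-41   [116*(35) + 99*(-41) = 1]
q=2: r=0, s=-99, t=116   [116*(-99) + 99*(116) = 0]
GCD = 1 with t = -41, so 99*(-41) ≡ 1 (mod 116)
Inverse = -41 mod 116 = 75
Check: 99 * 75 = 7425 ≡ 1 (mod 116)

99^(-1) ≡ 75 (mod 116)


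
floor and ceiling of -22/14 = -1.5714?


-22/14 = -1.5714
floor = -2
ceil = -1

floor = -2, ceil = -1


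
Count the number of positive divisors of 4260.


4260 = 2^2 × 3^1 × 5^1 × 71^1
d(4260) = (2+1) × (1+1) × (1+1) × (1+1) = 24

24 divisors


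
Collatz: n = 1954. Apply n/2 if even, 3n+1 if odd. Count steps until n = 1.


1954 → 977 → 2932 → 1466 → 733 → 2200 → 1100 → 550 → 275 → 826 → 413 → 1240 → 620 → 310 → 155 → 466 → 233 → 700 → 350 → 175 → 526 → 263 → 790 → 395 → 1186 → 593 → 1780 → 890 → 445 → 1336 → 668 → 334 → 167 → 502 → 251 → 754 → 377 → 1132 → 566 → 283 → 850 → 425 → 1276 → 638 → 319 → 958 → 479 → 1438 → 719 → 2158 → 1079 → 3238 → 1619 → 4858 → 2429 → 7288 → 3644 → 1822 → 911 → 2734 → 1367 → 4102 → 2051 → 6154 → 3077 → 9232 → 4616 → 2308 → 1154 → 577 → 1732 → 866 → 433 → 1300 → 650 → 325 → 976 → 488 → 244 → 122 → 61 → 184 → 92 → 46 → 23 → 70 → 35 → 106 → 53 → 160 → 80 → 40 → 20 → 10 → 5 → 16 → 8 → 4 → 2 → 1
Total steps = 99

99 steps


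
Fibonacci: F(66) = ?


Sequence: 1, 1, 2, 3, 5, 8, 13, 21, 34, 55, 89, 144, 233, 377, 610, 987, 1597, 2584, 4181, 6765, 10946, 17711, 28657, 46368, 75025, 121393, 196418, 317811, 514229, 832040, 1346269, 2178309, 3524578, 5702887, 9227465, 14930352, 24157817, 39088169, 63245986, 102334155, 165580141, 267914296, 433494437, 701408733, 1134903170, 1836311903, 2971215073, 4807526976, 7778742049, 12586269025, 20365011074, 32951280099, 53316291173, 86267571272, 139583862445, 225851433717, 365435296162, 591286729879, 956722026041, 1548008755920, 2504730781961, 4052739537881, 6557470319842, 10610209857723, 17167680177565, 27777890035288
F(66) = 27777890035288


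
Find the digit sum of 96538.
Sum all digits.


9 + 6 + 5 + 3 + 8 = 31


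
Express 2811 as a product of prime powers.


2811 / 3 = 937
937 / 937 = 1
2811 = 3 × 937


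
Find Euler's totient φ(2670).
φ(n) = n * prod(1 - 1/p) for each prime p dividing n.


2670 = 2 × 3 × 5 × 89
Prime factors: 2, 3, 5, 89
φ(2670) = 2670 × (1-1/2) × (1-1/3) × (1-1/5) × (1-1/89)
= 2670 × 1/2 × 2/3 × 4/5 × 88/89 = 704

φ(2670) = 704


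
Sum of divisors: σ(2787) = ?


Divisors of 2787: 1, 3, 929, 2787
Sum = 1 + 3 + 929 + 2787 = 3720

σ(2787) = 3720


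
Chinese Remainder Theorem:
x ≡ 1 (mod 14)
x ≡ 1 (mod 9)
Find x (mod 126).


M = 14*9 = 126
M1 = M/14 = 9, M2 = M/9 = 14
M1^(-1) mod 14 = 11, M2^(-1) mod 9 = 2
x = 1*9*11 + 1*14*2 = 127
127 mod 126 = 1
Check: 1 mod 14 = 1 ✓, 1 mod 9 = 1 ✓

x ≡ 1 (mod 126)


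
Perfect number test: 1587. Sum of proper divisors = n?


Proper divisors of 1587: 1, 3, 23, 69, 529
Sum = 1 + 3 + 23 + 69 + 529 = 625

No, 1587 is not perfect (625 ≠ 1587)


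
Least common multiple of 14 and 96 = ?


GCD(14, 96) = 2
LCM = 14*96/2 = 1344/2 = 672

LCM = 672


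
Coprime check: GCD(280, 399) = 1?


Euclidean algorithm:
399 = 1 * 280 + 119
280 = 2 * 119 + 42
119 = 2 * 42 + 35
42 = 1 * 35 + 7
35 = 5 * 7 + 0
GCD(280, 399) = 7

No, not coprime (GCD = 7)


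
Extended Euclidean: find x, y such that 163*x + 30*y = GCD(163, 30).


Tabular extended Euclidean (each row: r = 163*s + 30*t):
r=163, s=1, t=0
r=30, s=0, t=1
q=5: r=13, s=1, t=-5   [163*(1) + 30*(-5) = 13]
q=2: r=4, s=-2, t=11   [163*(-2) + 30*(11) = 4]
q=3: r=1, s=7, t=-38   [163*(7) + 30*(-38) = 1]
q=4: r=0, s=-30, t=163   [163*(-30) + 30*(163) = 0]
GCD = 1; from the row with r=1: x=7, y=-38
Check: 163*(7) + 30*(-38) = 1141 - 1140 = 1

GCD = 1, x = 7, y = -38


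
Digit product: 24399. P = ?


2 × 4 × 3 × 9 × 9 = 1944


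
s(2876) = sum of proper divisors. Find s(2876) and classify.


Proper divisors: 1, 2, 4, 719, 1438
Sum = 1 + 2 + 4 + 719 + 1438 = 2164
2164 < 2876 → deficient

s(2876) = 2164 (deficient)


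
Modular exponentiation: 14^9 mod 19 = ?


14^1 mod 19 = 14
14^2 mod 19 = 6
14^3 mod 19 = 8
14^4 mod 19 = 17
14^5 mod 19 = 10
14^6 mod 19 = 7
14^7 mod 19 = 3
14^8 mod 19 = 4
14^9 mod 19 = 18


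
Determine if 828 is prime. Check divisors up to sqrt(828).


828 / 2 = 414 (exact division)
828 is NOT prime.

No, 828 is not prime


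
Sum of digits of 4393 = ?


4 + 3 + 9 + 3 = 19


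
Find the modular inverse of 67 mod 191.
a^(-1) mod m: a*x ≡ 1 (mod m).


Use the extended Euclidean algorithm on (191, 67); each row r = 191*s + 67*t:
r=191, s=1, t=0
r=67, s=0, t=1
q=2: r=57, s=1, t=-2   [191*(1) + 67*(-2) = 57]
q=1: r=10, s=-1, t=3   [191*(-1) + 67*(3) = 10]
q=5: r=7, s=6, t=-17   [191*(6) + 67*(-17) = 7]
q=1: r=3, s=-7, t=20   [191*(-7) + 67*(20) = 3]
q=2: r=1, s=20, t=-57   [191*(20) + 67*(-57) = 1]
q=3: r=0, s=-67, t=191   [191*(-67) + 67*(191) = 0]
GCD = 1 with t = -57, so 67*(-57) ≡ 1 (mod 191)
Inverse = -57 mod 191 = 134
Check: 67 * 134 = 8978 ≡ 1 (mod 191)

67^(-1) ≡ 134 (mod 191)


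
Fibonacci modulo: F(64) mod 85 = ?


F(k) mod 85 for k=1..64:
1, 1, 2, 3, 5, 8, 13, 21, 34, 55, 4, 59, 63, 37, 15, 52, 67, 34, 16, 50, 66, 31, 12, 43, 55, 13, 68, 81, 64, 60, 39, 14, 53, 67, 35, 17, 52, 69, 36, 20, 56, 76, 47, 38, 0, 38, 38, 76, 29, 20, 49, 69, 33, 17, 50, 67, 32, 14, 46, 60, 21, 81, 17, 13
F(64) mod 85 = 13


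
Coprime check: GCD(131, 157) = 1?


Euclidean algorithm:
157 = 1 * 131 + 26
131 = 5 * 26 + 1
26 = 26 * 1 + 0
GCD(131, 157) = 1

Yes, coprime (GCD = 1)


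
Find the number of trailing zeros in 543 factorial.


floor(543/5) = 108
floor(543/25) = 21
floor(543/125) = 4
Total = 133

133 trailing zeros


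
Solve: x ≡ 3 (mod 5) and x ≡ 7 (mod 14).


M = 5*14 = 70
M1 = M/5 = 14, M2 = M/14 = 5
M1^(-1) mod 5 = 4, M2^(-1) mod 14 = 3
x = 3*14*4 + 7*5*3 = 273
273 mod 70 = 63
Check: 63 mod 5 = 3 ✓, 63 mod 14 = 7 ✓

x ≡ 63 (mod 70)


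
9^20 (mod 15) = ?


9^1 mod 15 = 9
9^2 mod 15 = 6
9^3 mod 15 = 9
9^4 mod 15 = 6
9^5 mod 15 = 9
9^6 mod 15 = 6
9^7 mod 15 = 9
9^8 mod 15 = 6
9^9 mod 15 = 9
9^10 mod 15 = 6
9^11 mod 15 = 9
9^12 mod 15 = 6
9^13 mod 15 = 9
9^14 mod 15 = 6
9^15 mod 15 = 9
9^16 mod 15 = 6
9^17 mod 15 = 9
9^18 mod 15 = 6
9^19 mod 15 = 9
9^20 mod 15 = 6


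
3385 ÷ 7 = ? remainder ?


3385 = 7 * 483 + 4
Check: 3381 + 4 = 3385

q = 483, r = 4


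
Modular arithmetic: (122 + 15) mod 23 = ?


122 + 15 = 137
137 mod 23 = 22


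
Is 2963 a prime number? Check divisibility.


Check divisors up to sqrt(2963) = 54.4334
No divisors found.
2963 is prime.

Yes, 2963 is prime


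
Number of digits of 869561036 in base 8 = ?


869561036 in base 8 = 6365071314
Number of digits = 10

10 digits (base 8)


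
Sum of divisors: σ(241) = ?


Divisors of 241: 1, 241
Sum = 1 + 241 = 242

σ(241) = 242


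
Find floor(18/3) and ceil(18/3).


18/3 = 6.0000
floor = 6
ceil = 6

floor = 6, ceil = 6


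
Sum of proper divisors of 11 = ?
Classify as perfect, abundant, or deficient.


Proper divisors: 1
Sum = 1 = 1
1 < 11 → deficient

s(11) = 1 (deficient)


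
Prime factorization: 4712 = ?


4712 / 2 = 2356
2356 / 2 = 1178
1178 / 2 = 589
589 / 19 = 31
31 / 31 = 1
4712 = 2^3 × 19 × 31


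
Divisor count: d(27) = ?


27 = 3^3
d(27) = (3+1) = 4

4 divisors


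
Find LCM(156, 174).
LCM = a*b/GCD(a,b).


GCD(156, 174) = 6
LCM = 156*174/6 = 27144/6 = 4524

LCM = 4524


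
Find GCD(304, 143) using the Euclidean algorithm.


304 = 2 * 143 + 18
143 = 7 * 18 + 17
18 = 1 * 17 + 1
17 = 17 * 1 + 0
GCD = 1


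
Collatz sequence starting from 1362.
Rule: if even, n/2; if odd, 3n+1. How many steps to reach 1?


1362 → 681 → 2044 → 1022 → 511 → 1534 → 767 → 2302 → 1151 → 3454 → 1727 → 5182 → 2591 → 7774 → 3887 → 11662 → 5831 → 17494 → 8747 → 26242 → 13121 → 39364 → 19682 → 9841 → 29524 → 14762 → 7381 → 22144 → 11072 → 5536 → 2768 → 1384 → 692 → 346 → 173 → 520 → 260 → 130 → 65 → 196 → 98 → 49 → 148 → 74 → 37 → 112 → 56 → 28 → 14 → 7 → 22 → 11 → 34 → 17 → 52 → 26 → 13 → 40 → 20 → 10 → 5 → 16 → 8 → 4 → 2 → 1
Total steps = 65

65 steps


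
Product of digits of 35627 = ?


3 × 5 × 6 × 2 × 7 = 1260


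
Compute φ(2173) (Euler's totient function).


2173 = 41 × 53
Prime factors: 41, 53
φ(2173) = 2173 × (1-1/41) × (1-1/53)
= 2173 × 40/41 × 52/53 = 2080

φ(2173) = 2080


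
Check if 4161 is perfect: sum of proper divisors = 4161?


Proper divisors of 4161: 1, 3, 19, 57, 73, 219, 1387
Sum = 1 + 3 + 19 + 57 + 73 + 219 + 1387 = 1759

No, 4161 is not perfect (1759 ≠ 4161)


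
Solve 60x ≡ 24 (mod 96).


GCD(60, 96) = 12 divides 24
Divide: 5x ≡ 2 (mod 8)
x ≡ 2 (mod 8)


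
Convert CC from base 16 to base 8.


CC (base 16) = 204 (decimal)
204 (decimal) = 314 (base 8)


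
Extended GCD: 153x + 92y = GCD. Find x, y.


Tabular extended Euclidean (each row: r = 153*s + 92*t):
r=153, s=1, t=0
r=92, s=0, t=1
q=1: r=61, s=1, t=-1   [153*(1) + 92*(-1) = 61]
q=1: r=31, s=-1, t=2   [153*(-1) + 92*(2) = 31]
q=1: r=30, s=2, t=-3   [153*(2) + 92*(-3) = 30]
q=1: r=1, s=-3, t=5   [153*(-3) + 92*(5) = 1]
q=30: r=0, s=92, t=-153   [153*(92) + 92*(-153) = 0]
GCD = 1; from the row with r=1: x=-3, y=5
Check: 153*(-3) + 92*(5) = -459 + 460 = 1

GCD = 1, x = -3, y = 5


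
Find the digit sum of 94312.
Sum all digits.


9 + 4 + 3 + 1 + 2 = 19


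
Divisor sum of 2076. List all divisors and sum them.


Divisors of 2076: 1, 2, 3, 4, 6, 12, 173, 346, 519, 692, 1038, 2076
Sum = 1 + 2 + 3 + 4 + 6 + 12 + 173 + 346 + 519 + 692 + 1038 + 2076 = 4872

σ(2076) = 4872


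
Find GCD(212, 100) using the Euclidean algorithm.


212 = 2 * 100 + 12
100 = 8 * 12 + 4
12 = 3 * 4 + 0
GCD = 4


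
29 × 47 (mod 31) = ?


29 × 47 = 1363
1363 mod 31 = 30


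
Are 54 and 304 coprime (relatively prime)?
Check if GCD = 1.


Euclidean algorithm:
304 = 5 * 54 + 34
54 = 1 * 34 + 20
34 = 1 * 20 + 14
20 = 1 * 14 + 6
14 = 2 * 6 + 2
6 = 3 * 2 + 0
GCD(54, 304) = 2

No, not coprime (GCD = 2)


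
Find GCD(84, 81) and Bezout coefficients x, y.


Tabular extended Euclidean (each row: r = 84*s + 81*t):
r=84, s=1, t=0
r=81, s=0, t=1
q=1: r=3, s=1, t=-1   [84*(1) + 81*(-1) = 3]
q=27: r=0, s=-27, t=28   [84*(-27) + 81*(28) = 0]
GCD = 3; from the row with r=3: x=1, y=-1
Check: 84*(1) + 81*(-1) = 84 - 81 = 3

GCD = 3, x = 1, y = -1


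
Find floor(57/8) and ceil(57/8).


57/8 = 7.1250
floor = 7
ceil = 8

floor = 7, ceil = 8


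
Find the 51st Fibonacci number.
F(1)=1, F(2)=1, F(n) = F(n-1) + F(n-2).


Sequence: 1, 1, 2, 3, 5, 8, 13, 21, 34, 55, 89, 144, 233, 377, 610, 987, 1597, 2584, 4181, 6765, 10946, 17711, 28657, 46368, 75025, 121393, 196418, 317811, 514229, 832040, 1346269, 2178309, 3524578, 5702887, 9227465, 14930352, 24157817, 39088169, 63245986, 102334155, 165580141, 267914296, 433494437, 701408733, 1134903170, 1836311903, 2971215073, 4807526976, 7778742049, 12586269025, 20365011074
F(51) = 20365011074


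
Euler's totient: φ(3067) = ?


3067 = 3067
Prime factors: 3067
φ(3067) = 3067 × (1-1/3067)
= 3067 × 3066/3067 = 3066

φ(3067) = 3066


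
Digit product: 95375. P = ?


9 × 5 × 3 × 7 × 5 = 4725


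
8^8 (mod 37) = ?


8^1 mod 37 = 8
8^2 mod 37 = 27
8^3 mod 37 = 31
8^4 mod 37 = 26
8^5 mod 37 = 23
8^6 mod 37 = 36
8^7 mod 37 = 29
8^8 mod 37 = 10


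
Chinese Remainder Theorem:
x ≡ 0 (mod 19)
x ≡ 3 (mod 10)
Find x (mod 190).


M = 19*10 = 190
M1 = M/19 = 10, M2 = M/10 = 19
M1^(-1) mod 19 = 2, M2^(-1) mod 10 = 9
x = 0*10*2 + 3*19*9 = 513
513 mod 190 = 133
Check: 133 mod 19 = 0 ✓, 133 mod 10 = 3 ✓

x ≡ 133 (mod 190)


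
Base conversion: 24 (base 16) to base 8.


24 (base 16) = 36 (decimal)
36 (decimal) = 44 (base 8)


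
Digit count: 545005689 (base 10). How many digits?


545005689 has 9 digits in base 10
floor(log10(545005689)) + 1 = floor(8.7364) + 1 = 9

9 digits (base 10)


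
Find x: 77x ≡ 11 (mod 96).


GCD(77, 96) = 1, unique solution
a^(-1) mod 96 = 5
x = 5 * 11 mod 96 = 55

x ≡ 55 (mod 96)


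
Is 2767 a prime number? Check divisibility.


Check divisors up to sqrt(2767) = 52.6023
No divisors found.
2767 is prime.

Yes, 2767 is prime


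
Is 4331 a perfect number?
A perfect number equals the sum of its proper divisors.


Proper divisors of 4331: 1, 61, 71
Sum = 1 + 61 + 71 = 133

No, 4331 is not perfect (133 ≠ 4331)


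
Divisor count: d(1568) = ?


1568 = 2^5 × 7^2
d(1568) = (5+1) × (2+1) = 18

18 divisors


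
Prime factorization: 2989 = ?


2989 / 7 = 427
427 / 7 = 61
61 / 61 = 1
2989 = 7^2 × 61


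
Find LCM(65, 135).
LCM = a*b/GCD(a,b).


GCD(65, 135) = 5
LCM = 65*135/5 = 8775/5 = 1755

LCM = 1755


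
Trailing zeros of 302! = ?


floor(302/5) = 60
floor(302/25) = 12
floor(302/125) = 2
Total = 74

74 trailing zeros


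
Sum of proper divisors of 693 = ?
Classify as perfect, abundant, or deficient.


Proper divisors: 1, 3, 7, 9, 11, 21, 33, 63, 77, 99, 231
Sum = 1 + 3 + 7 + 9 + 11 + 21 + 33 + 63 + 77 + 99 + 231 = 555
555 < 693 → deficient

s(693) = 555 (deficient)


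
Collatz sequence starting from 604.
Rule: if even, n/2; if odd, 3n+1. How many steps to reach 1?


604 → 302 → 151 → 454 → 227 → 682 → 341 → 1024 → 512 → 256 → 128 → 64 → 32 → 16 → 8 → 4 → 2 → 1
Total steps = 17

17 steps


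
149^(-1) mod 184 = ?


Use the extended Euclidean algorithm on (184, 149); each row r = 184*s + 149*t:
r=184, s=1, t=0
r=149, s=0, t=1
q=1: r=35, s=1, t=-1   [184*(1) + 149*(-1) = 35]
q=4: r=9, s=-4, t=5   [184*(-4) + 149*(5) = 9]
q=3: r=8, s=13, t=-16   [184*(13) + 149*(-16) = 8]
q=1: r=1, s=-17, t=21   [184*(-17) + 149*(21) = 1]
q=8: r=0, s=149, t=-184   [184*(149) + 149*(-184) = 0]
GCD = 1 with t = 21, so 149*(21) ≡ 1 (mod 184)
Inverse = 21 mod 184 = 21
Check: 149 * 21 = 3129 ≡ 1 (mod 184)

149^(-1) ≡ 21 (mod 184)


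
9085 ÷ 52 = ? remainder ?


9085 = 52 * 174 + 37
Check: 9048 + 37 = 9085

q = 174, r = 37


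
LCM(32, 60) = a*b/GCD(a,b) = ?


GCD(32, 60) = 4
LCM = 32*60/4 = 1920/4 = 480

LCM = 480


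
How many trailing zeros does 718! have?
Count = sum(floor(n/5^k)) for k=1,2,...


floor(718/5) = 143
floor(718/25) = 28
floor(718/125) = 5
floor(718/625) = 1
Total = 177

177 trailing zeros


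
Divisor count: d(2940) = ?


2940 = 2^2 × 3^1 × 5^1 × 7^2
d(2940) = (2+1) × (1+1) × (1+1) × (2+1) = 36

36 divisors


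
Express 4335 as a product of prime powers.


4335 / 3 = 1445
1445 / 5 = 289
289 / 17 = 17
17 / 17 = 1
4335 = 3 × 5 × 17^2


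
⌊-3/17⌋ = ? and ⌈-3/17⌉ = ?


-3/17 = -0.1765
floor = -1
ceil = 0

floor = -1, ceil = 0


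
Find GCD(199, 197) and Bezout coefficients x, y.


Tabular extended Euclidean (each row: r = 199*s + 197*t):
r=199, s=1, t=0
r=197, s=0, t=1
q=1: r=2, s=1, t=-1   [199*(1) + 197*(-1) = 2]
q=98: r=1, s=-98, t=99   [199*(-98) + 197*(99) = 1]
q=2: r=0, s=197, t=-199   [199*(197) + 197*(-199) = 0]
GCD = 1; from the row with r=1: x=-98, y=99
Check: 199*(-98) + 197*(99) = -19502 + 19503 = 1

GCD = 1, x = -98, y = 99


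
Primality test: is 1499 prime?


Check divisors up to sqrt(1499) = 38.7169
No divisors found.
1499 is prime.

Yes, 1499 is prime


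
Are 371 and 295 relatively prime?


Euclidean algorithm:
371 = 1 * 295 + 76
295 = 3 * 76 + 67
76 = 1 * 67 + 9
67 = 7 * 9 + 4
9 = 2 * 4 + 1
4 = 4 * 1 + 0
GCD(371, 295) = 1

Yes, coprime (GCD = 1)


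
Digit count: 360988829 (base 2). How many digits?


360988829 in base 2 = 10101100001000100000010011101
Number of digits = 29

29 digits (base 2)


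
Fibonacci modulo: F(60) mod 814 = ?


F(k) mod 814 for k=1..60:
1, 1, 2, 3, 5, 8, 13, 21, 34, 55, 89, 144, 233, 377, 610, 173, 783, 142, 111, 253, 364, 617, 167, 784, 137, 107, 244, 351, 595, 132, 727, 45, 772, 3, 775, 778, 739, 703, 628, 517, 331, 34, 365, 399, 764, 349, 299, 648, 133, 781, 100, 67, 167, 234, 401, 635, 222, 43, 265, 308
F(60) mod 814 = 308


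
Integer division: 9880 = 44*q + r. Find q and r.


9880 = 44 * 224 + 24
Check: 9856 + 24 = 9880

q = 224, r = 24


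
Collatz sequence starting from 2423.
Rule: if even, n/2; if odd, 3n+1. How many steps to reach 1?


2423 → 7270 → 3635 → 10906 → 5453 → 16360 → 8180 → 4090 → 2045 → 6136 → 3068 → 1534 → 767 → 2302 → 1151 → 3454 → 1727 → 5182 → 2591 → 7774 → 3887 → 11662 → 5831 → 17494 → 8747 → 26242 → 13121 → 39364 → 19682 → 9841 → 29524 → 14762 → 7381 → 22144 → 11072 → 5536 → 2768 → 1384 → 692 → 346 → 173 → 520 → 260 → 130 → 65 → 196 → 98 → 49 → 148 → 74 → 37 → 112 → 56 → 28 → 14 → 7 → 22 → 11 → 34 → 17 → 52 → 26 → 13 → 40 → 20 → 10 → 5 → 16 → 8 → 4 → 2 → 1
Total steps = 71

71 steps


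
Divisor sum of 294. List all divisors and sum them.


Divisors of 294: 1, 2, 3, 6, 7, 14, 21, 42, 49, 98, 147, 294
Sum = 1 + 2 + 3 + 6 + 7 + 14 + 21 + 42 + 49 + 98 + 147 + 294 = 684

σ(294) = 684


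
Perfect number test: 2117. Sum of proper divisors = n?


Proper divisors of 2117: 1, 29, 73
Sum = 1 + 29 + 73 = 103

No, 2117 is not perfect (103 ≠ 2117)


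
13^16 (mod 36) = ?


13^1 mod 36 = 13
13^2 mod 36 = 25
13^3 mod 36 = 1
13^4 mod 36 = 13
13^5 mod 36 = 25
13^6 mod 36 = 1
13^7 mod 36 = 13
13^8 mod 36 = 25
13^9 mod 36 = 1
13^10 mod 36 = 13
13^11 mod 36 = 25
13^12 mod 36 = 1
13^13 mod 36 = 13
13^14 mod 36 = 25
13^15 mod 36 = 1
13^16 mod 36 = 13


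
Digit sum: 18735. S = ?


1 + 8 + 7 + 3 + 5 = 24


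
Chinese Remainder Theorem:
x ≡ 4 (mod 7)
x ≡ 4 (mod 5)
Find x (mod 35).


M = 7*5 = 35
M1 = M/7 = 5, M2 = M/5 = 7
M1^(-1) mod 7 = 3, M2^(-1) mod 5 = 3
x = 4*5*3 + 4*7*3 = 144
144 mod 35 = 4
Check: 4 mod 7 = 4 ✓, 4 mod 5 = 4 ✓

x ≡ 4 (mod 35)


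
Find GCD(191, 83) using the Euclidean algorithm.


191 = 2 * 83 + 25
83 = 3 * 25 + 8
25 = 3 * 8 + 1
8 = 8 * 1 + 0
GCD = 1


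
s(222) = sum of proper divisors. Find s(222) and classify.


Proper divisors: 1, 2, 3, 6, 37, 74, 111
Sum = 1 + 2 + 3 + 6 + 37 + 74 + 111 = 234
234 > 222 → abundant

s(222) = 234 (abundant)


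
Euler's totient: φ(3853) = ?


3853 = 3853
Prime factors: 3853
φ(3853) = 3853 × (1-1/3853)
= 3853 × 3852/3853 = 3852

φ(3853) = 3852


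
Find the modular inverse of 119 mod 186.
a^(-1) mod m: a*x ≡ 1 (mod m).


Use the extended Euclidean algorithm on (186, 119); each row r = 186*s + 119*t:
r=186, s=1, t=0
r=119, s=0, t=1
q=1: r=67, s=1, t=-1   [186*(1) + 119*(-1) = 67]
q=1: r=52, s=-1, t=2   [186*(-1) + 119*(2) = 52]
q=1: r=15, s=2, t=-3   [186*(2) + 119*(-3) = 15]
q=3: r=7, s=-7, t=11   [186*(-7) + 119*(11) = 7]
q=2: r=1, s=16, t=-25   [186*(16) + 119*(-25) = 1]
q=7: r=0, s=-119, t=186   [186*(-119) + 119*(186) = 0]
GCD = 1 with t = -25, so 119*(-25) ≡ 1 (mod 186)
Inverse = -25 mod 186 = 161
Check: 119 * 161 = 19159 ≡ 1 (mod 186)

119^(-1) ≡ 161 (mod 186)


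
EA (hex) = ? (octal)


EA (base 16) = 234 (decimal)
234 (decimal) = 352 (base 8)


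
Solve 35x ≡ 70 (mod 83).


GCD(35, 83) = 1, unique solution
a^(-1) mod 83 = 19
x = 19 * 70 mod 83 = 2

x ≡ 2 (mod 83)


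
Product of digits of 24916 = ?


2 × 4 × 9 × 1 × 6 = 432


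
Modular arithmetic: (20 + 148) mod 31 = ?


20 + 148 = 168
168 mod 31 = 13


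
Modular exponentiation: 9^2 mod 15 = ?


9^1 mod 15 = 9
9^2 mod 15 = 6


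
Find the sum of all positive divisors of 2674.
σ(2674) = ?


Divisors of 2674: 1, 2, 7, 14, 191, 382, 1337, 2674
Sum = 1 + 2 + 7 + 14 + 191 + 382 + 1337 + 2674 = 4608

σ(2674) = 4608


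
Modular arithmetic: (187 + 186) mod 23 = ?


187 + 186 = 373
373 mod 23 = 5


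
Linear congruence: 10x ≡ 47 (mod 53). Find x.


GCD(10, 53) = 1, unique solution
a^(-1) mod 53 = 16
x = 16 * 47 mod 53 = 10

x ≡ 10 (mod 53)


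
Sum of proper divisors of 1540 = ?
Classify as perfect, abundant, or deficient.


Proper divisors: 1, 2, 4, 5, 7, 10, 11, 14, 20, 22, 28, 35, 44, 55, 70, 77, 110, 140, 154, 220, 308, 385, 770
Sum = 1 + 2 + 4 + 5 + 7 + 10 + 11 + 14 + 20 + 22 + 28 + 35 + 44 + 55 + 70 + 77 + 110 + 140 + 154 + 220 + 308 + 385 + 770 = 2492
2492 > 1540 → abundant

s(1540) = 2492 (abundant)


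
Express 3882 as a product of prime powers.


3882 / 2 = 1941
1941 / 3 = 647
647 / 647 = 1
3882 = 2 × 3 × 647


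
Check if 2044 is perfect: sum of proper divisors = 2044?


Proper divisors of 2044: 1, 2, 4, 7, 14, 28, 73, 146, 292, 511, 1022
Sum = 1 + 2 + 4 + 7 + 14 + 28 + 73 + 146 + 292 + 511 + 1022 = 2100

No, 2044 is not perfect (2100 ≠ 2044)


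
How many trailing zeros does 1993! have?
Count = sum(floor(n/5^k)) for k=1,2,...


floor(1993/5) = 398
floor(1993/25) = 79
floor(1993/125) = 15
floor(1993/625) = 3
Total = 495

495 trailing zeros


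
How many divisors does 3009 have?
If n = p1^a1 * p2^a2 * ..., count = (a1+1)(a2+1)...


3009 = 3^1 × 17^1 × 59^1
d(3009) = (1+1) × (1+1) × (1+1) = 8

8 divisors


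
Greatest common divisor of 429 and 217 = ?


429 = 1 * 217 + 212
217 = 1 * 212 + 5
212 = 42 * 5 + 2
5 = 2 * 2 + 1
2 = 2 * 1 + 0
GCD = 1


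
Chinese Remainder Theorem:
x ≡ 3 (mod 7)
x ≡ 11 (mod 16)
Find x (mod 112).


M = 7*16 = 112
M1 = M/7 = 16, M2 = M/16 = 7
M1^(-1) mod 7 = 4, M2^(-1) mod 16 = 7
x = 3*16*4 + 11*7*7 = 731
731 mod 112 = 59
Check: 59 mod 7 = 3 ✓, 59 mod 16 = 11 ✓

x ≡ 59 (mod 112)


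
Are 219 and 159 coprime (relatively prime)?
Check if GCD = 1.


Euclidean algorithm:
219 = 1 * 159 + 60
159 = 2 * 60 + 39
60 = 1 * 39 + 21
39 = 1 * 21 + 18
21 = 1 * 18 + 3
18 = 6 * 3 + 0
GCD(219, 159) = 3

No, not coprime (GCD = 3)


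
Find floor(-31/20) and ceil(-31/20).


-31/20 = -1.5500
floor = -2
ceil = -1

floor = -2, ceil = -1


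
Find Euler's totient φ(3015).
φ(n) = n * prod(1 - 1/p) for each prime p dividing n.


3015 = 3^2 × 5 × 67
Prime factors: 3, 5, 67
φ(3015) = 3015 × (1-1/3) × (1-1/5) × (1-1/67)
= 3015 × 2/3 × 4/5 × 66/67 = 1584

φ(3015) = 1584


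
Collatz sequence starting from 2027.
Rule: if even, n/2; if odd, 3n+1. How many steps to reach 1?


2027 → 6082 → 3041 → 9124 → 4562 → 2281 → 6844 → 3422 → 1711 → 5134 → 2567 → 7702 → 3851 → 11554 → 5777 → 17332 → 8666 → 4333 → 13000 → 6500 → 3250 → 1625 → 4876 → 2438 → 1219 → 3658 → 1829 → 5488 → 2744 → 1372 → 686 → 343 → 1030 → 515 → 1546 → 773 → 2320 → 1160 → 580 → 290 → 145 → 436 → 218 → 109 → 328 → 164 → 82 → 41 → 124 → 62 → 31 → 94 → 47 → 142 → 71 → 214 → 107 → 322 → 161 → 484 → 242 → 121 → 364 → 182 → 91 → 274 → 137 → 412 → 206 → 103 → 310 → 155 → 466 → 233 → 700 → 350 → 175 → 526 → 263 → 790 → 395 → 1186 → 593 → 1780 → 890 → 445 → 1336 → 668 → 334 → 167 → 502 → 251 → 754 → 377 → 1132 → 566 → 283 → 850 → 425 → 1276 → 638 → 319 → 958 → 479 → 1438 → 719 → 2158 → 1079 → 3238 → 1619 → 4858 → 2429 → 7288 → 3644 → 1822 → 911 → 2734 → 1367 → 4102 → 2051 → 6154 → 3077 → 9232 → 4616 → 2308 → 1154 → 577 → 1732 → 866 → 433 → 1300 → 650 → 325 → 976 → 488 → 244 → 122 → 61 → 184 → 92 → 46 → 23 → 70 → 35 → 106 → 53 → 160 → 80 → 40 → 20 → 10 → 5 → 16 → 8 → 4 → 2 → 1
Total steps = 156

156 steps
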